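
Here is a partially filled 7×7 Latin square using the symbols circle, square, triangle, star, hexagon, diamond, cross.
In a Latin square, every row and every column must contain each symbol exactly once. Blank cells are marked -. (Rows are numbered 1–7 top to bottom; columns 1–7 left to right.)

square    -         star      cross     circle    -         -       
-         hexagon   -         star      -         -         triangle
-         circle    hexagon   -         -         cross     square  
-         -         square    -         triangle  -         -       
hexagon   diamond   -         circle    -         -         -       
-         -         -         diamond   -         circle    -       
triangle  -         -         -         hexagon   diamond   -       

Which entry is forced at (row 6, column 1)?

cross

Row 1, column 2: row 1 has {circle, square, star, cross} and column 2 has {circle, hexagon, diamond}, leaving only triangle.
Row 1, column 6: row 1 has {circle, square, triangle, star, cross} and column 6 has {circle, diamond, cross}, leaving only hexagon.
Row 1, column 7: row 1 has {circle, square, triangle, star, hexagon, cross} and column 7 has {square, triangle}, leaving only diamond.
Row 2, column 6: row 2 has {triangle, star, hexagon} and column 6 has {circle, hexagon, diamond, cross}, leaving only square.
Row 3, column 4: row 3 has {circle, square, hexagon, cross} and column 4 has {circle, star, diamond, cross}, leaving only triangle.
Row 4, column 4: row 4 has {square, triangle} and column 4 has {circle, triangle, star, diamond, cross}, leaving only hexagon.
Row 4, column 6: row 4 has {square, triangle, hexagon} and column 6 has {circle, square, hexagon, diamond, cross}, leaving only star.
Row 4, column 2: row 4 has {square, triangle, star, hexagon} and column 2 has {circle, triangle, hexagon, diamond}, leaving only cross.
Row 4, column 7: row 4 has {square, triangle, star, hexagon, cross} and column 7 has {square, triangle, diamond}, leaving only circle.
Row 4, column 1: row 4 has {circle, square, triangle, star, hexagon, cross} and column 1 has {square, triangle, hexagon}, leaving only diamond.
Row 3, column 1: row 3 has {circle, square, triangle, hexagon, cross} and column 1 has {square, triangle, hexagon, diamond}, leaving only star.
Row 6 already has {circle, diamond} and column 1 already has {square, triangle, star, hexagon, diamond}, so row 6, column 1 must be cross.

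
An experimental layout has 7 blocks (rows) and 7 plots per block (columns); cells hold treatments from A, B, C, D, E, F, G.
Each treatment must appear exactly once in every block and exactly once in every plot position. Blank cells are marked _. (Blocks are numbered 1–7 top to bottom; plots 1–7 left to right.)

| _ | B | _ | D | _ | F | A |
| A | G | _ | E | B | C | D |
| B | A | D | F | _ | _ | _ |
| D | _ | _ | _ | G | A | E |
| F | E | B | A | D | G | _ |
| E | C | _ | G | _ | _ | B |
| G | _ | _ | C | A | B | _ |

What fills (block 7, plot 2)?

Block 1, plot 1: block 1 has {A, B, D, F} and plot 1 has {A, B, D, E, F, G}, leaving only C.
Block 1, plot 5: block 1 has {A, B, C, D, F} and plot 5 has {A, B, D, G}, leaving only E.
Block 1, plot 3: block 1 has {A, B, C, D, E, F} and plot 3 has {B, D}, leaving only G.
Block 2, plot 3: block 2 has {A, B, C, D, E, G} and plot 3 has {B, D, G}, leaving only F.
Block 3, plot 5: block 3 has {A, B, D, F} and plot 5 has {A, B, D, E, G}, leaving only C.
Block 3, plot 6: block 3 has {A, B, C, D, F} and plot 6 has {A, B, C, F, G}, leaving only E.
Block 3, plot 7: block 3 has {A, B, C, D, E, F} and plot 7 has {A, B, D, E}, leaving only G.
Block 4, plot 2: block 4 has {A, D, E, G} and plot 2 has {A, B, C, E, G}, leaving only F.
Block 7 already has {A, B, C, G} and plot 2 already has {A, B, C, E, F, G}, so block 7, plot 2 must be D.

D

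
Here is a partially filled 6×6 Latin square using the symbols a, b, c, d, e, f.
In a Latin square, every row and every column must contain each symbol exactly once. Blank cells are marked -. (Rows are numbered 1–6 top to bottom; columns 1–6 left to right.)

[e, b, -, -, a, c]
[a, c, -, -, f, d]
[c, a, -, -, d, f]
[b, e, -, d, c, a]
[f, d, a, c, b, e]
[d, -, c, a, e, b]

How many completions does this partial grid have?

2

Row 1, column 3: eliminating its row and column leaves {d, f}.
Row 1, column 4: eliminating its row and column leaves {f}.
Row 2, column 3: eliminating its row and column leaves {b, e}.
Row 2, column 4: eliminating its row and column leaves {b, e}.
Row 3, column 3: eliminating its row and column leaves {b, e}.
Row 3, column 4: eliminating its row and column leaves {b, e}.
Row 4, column 3: eliminating its row and column leaves {f}.
Row 6, column 2: eliminating its row and column leaves {f}.
Enumerating the assignments across these blanks that avoid any row or column repeat gives 2 completions.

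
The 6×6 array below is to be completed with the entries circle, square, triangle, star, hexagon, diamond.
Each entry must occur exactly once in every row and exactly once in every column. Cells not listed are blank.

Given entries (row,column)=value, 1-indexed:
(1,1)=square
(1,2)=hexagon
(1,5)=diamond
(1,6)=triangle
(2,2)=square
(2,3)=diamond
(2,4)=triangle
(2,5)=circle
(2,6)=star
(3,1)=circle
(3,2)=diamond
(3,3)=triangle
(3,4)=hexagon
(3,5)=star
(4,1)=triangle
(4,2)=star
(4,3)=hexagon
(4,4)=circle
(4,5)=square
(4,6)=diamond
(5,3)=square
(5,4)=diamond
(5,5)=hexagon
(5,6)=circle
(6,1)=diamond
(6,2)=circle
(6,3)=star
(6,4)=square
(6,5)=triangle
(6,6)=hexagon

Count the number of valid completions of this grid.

1

Row 1, column 3: eliminating its row and column leaves {circle}.
Row 1, column 4: eliminating its row and column leaves {star}.
Row 2, column 1: eliminating its row and column leaves {hexagon}.
Row 3, column 6: eliminating its row and column leaves {square}.
Row 5, column 1: eliminating its row and column leaves {star}.
Row 5, column 2: eliminating its row and column leaves {triangle}.
Only one assignment across all blanks avoids any row or column repeat, giving 1 completion.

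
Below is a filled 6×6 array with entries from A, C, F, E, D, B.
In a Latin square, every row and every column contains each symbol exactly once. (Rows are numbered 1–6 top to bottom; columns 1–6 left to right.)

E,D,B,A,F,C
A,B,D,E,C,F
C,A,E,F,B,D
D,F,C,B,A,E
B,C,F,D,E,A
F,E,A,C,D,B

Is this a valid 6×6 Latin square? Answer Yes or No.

Yes

Each row is a permutation of the 6 symbols, and so is each column.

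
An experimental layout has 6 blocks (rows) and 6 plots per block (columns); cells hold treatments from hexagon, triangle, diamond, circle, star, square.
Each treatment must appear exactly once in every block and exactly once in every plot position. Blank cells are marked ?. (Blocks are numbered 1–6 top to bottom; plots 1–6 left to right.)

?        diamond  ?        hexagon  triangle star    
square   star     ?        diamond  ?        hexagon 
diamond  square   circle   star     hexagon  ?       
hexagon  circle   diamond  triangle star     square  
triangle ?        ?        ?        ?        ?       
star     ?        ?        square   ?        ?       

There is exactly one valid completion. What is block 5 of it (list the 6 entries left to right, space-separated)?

triangle hexagon star circle square diamond

Block 5, plot 2: block 5 has {triangle} and plot 2 has {diamond, circle, star, square}, leaving only hexagon.
Block 5, plot 4: block 5 has {hexagon, triangle} and plot 4 has {hexagon, triangle, diamond, star, square}, leaving only circle.
Block 5, plot 6: block 5 has {hexagon, triangle, circle} and plot 6 has {hexagon, star, square}, leaving only diamond.
Block 5, plot 5: block 5 has {hexagon, triangle, diamond, circle} and plot 5 has {hexagon, triangle, star}, leaving only square.
Block 5, plot 3: block 5 has {hexagon, triangle, diamond, circle, square} and plot 3 has {diamond, circle}, leaving only star.
So block 5 reads: triangle hexagon star circle square diamond.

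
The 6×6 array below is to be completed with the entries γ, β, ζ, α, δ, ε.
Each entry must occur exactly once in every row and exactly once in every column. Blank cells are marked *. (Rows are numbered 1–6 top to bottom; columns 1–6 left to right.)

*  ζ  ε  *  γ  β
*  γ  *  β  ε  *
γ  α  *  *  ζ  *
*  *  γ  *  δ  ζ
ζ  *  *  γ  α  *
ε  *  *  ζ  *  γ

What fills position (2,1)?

δ

Row 6, column 5: row 6 has {γ, ζ, ε} and column 5 has {γ, ζ, α, δ, ε}, leaving only β.
Row 6, column 2: row 6 has {γ, β, ζ, ε} and column 2 has {γ, ζ, α}, leaving only δ.
Row 6, column 3: row 6 has {γ, β, ζ, δ, ε} and column 3 has {γ, ε}, leaving only α.
Row 2, column 1 is narrowed to {α, δ}.
If it were α, then row 5, column 6 would be left with no valid symbol.
So row 2, column 1 must be δ.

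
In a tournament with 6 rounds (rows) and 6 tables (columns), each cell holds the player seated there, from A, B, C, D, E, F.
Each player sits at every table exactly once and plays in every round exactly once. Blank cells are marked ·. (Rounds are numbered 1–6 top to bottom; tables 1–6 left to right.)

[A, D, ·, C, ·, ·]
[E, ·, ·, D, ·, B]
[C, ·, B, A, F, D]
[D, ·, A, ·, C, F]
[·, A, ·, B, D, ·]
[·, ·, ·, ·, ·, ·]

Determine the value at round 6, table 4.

F

Round 1, table 6: round 1 has {A, C, D} and table 6 has {B, D, F}, leaving only E.
Round 1, table 3: round 1 has {A, C, D, E} and table 3 has {A, B}, leaving only F.
Round 1, table 5: round 1 has {A, C, D, E, F} and table 5 has {C, D, F}, leaving only B.
Round 2, table 3: round 2 has {B, D, E} and table 3 has {A, B, F}, leaving only C.
Round 2, table 2: round 2 has {B, C, D, E} and table 2 has {A, D}, leaving only F.
Round 2, table 5: round 2 has {B, C, D, E, F} and table 5 has {B, C, D, F}, leaving only A.
Round 3, table 2: round 3 has {A, B, C, D, F} and table 2 has {A, D, F}, leaving only E.
Round 4, table 2: round 4 has {A, C, D, F} and table 2 has {A, D, E, F}, leaving only B.
Round 4, table 4: round 4 has {A, B, C, D, F} and table 4 has {A, B, C, D}, leaving only E.
Round 6 already has {} and table 4 already has {A, B, C, D, E}, so round 6, table 4 must be F.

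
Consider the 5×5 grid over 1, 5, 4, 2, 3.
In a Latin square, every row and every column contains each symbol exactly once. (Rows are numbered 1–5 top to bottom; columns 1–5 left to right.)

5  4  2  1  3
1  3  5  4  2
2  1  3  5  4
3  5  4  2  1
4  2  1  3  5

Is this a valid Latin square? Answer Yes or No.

Each row is a permutation of the 5 symbols, and so is each column.

Yes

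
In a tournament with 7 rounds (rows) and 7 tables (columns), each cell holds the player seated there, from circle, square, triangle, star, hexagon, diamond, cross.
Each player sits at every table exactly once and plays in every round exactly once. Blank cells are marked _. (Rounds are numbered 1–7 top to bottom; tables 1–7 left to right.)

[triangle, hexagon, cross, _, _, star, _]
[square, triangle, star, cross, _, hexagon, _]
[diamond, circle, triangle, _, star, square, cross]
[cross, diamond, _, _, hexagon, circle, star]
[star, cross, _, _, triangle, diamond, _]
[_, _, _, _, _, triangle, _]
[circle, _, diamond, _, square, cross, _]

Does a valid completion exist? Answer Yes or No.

Round 3, table 4: round 3 has {circle, square, triangle, star, diamond, cross} and table 4 has {cross}, so it must be hexagon.
Round 4, table 3: round 4 has {circle, star, hexagon, diamond, cross} and table 3 has {triangle, star, diamond, cross}, so it must be square.
Round 4, table 4: round 4 has {circle, square, star, hexagon, diamond, cross} and table 4 has {hexagon, cross}, so it must be triangle.
Round 6, table 1: round 6 has {triangle} and table 1 has {circle, square, triangle, star, diamond, cross}, so it must be hexagon.
Round 6, table 3: round 6 has {triangle, hexagon} and table 3 has {square, triangle, star, diamond, cross}, so it must be circle.
Round 5, table 3: round 5 has {triangle, star, diamond, cross} and table 3 has {circle, square, triangle, star, diamond, cross}, so it must be hexagon.
Round 7, table 2: round 7 has {circle, square, diamond, cross} and table 2 has {circle, triangle, hexagon, diamond, cross}, so it must be star.
Now round 7, table 4: round 7 together with table 4 already contain {circle, square, triangle, star, hexagon, diamond, cross} — every symbol — so nothing can go there. The grid has no valid completion.

No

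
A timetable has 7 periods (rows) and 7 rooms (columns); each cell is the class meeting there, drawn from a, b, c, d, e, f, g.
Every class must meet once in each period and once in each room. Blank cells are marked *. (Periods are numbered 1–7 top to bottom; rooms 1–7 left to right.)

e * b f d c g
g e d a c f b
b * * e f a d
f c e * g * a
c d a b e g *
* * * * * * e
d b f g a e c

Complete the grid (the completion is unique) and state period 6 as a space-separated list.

Period 6, room 1: period 6 has {e} and room 1 has {b, c, d, e, f, g}, leaving only a.
Period 6, room 5: period 6 has {a, e} and room 5 has {a, c, d, e, f, g}, leaving only b.
Period 6, room 6: period 6 has {a, b, e} and room 6 has {a, c, e, f, g}, leaving only d.
Period 6, room 4: period 6 has {a, b, d, e} and room 4 has {a, b, e, f, g}, leaving only c.
Period 6, room 3: period 6 has {a, b, c, d, e} and room 3 has {a, b, d, e, f}, leaving only g.
Period 6, room 2: period 6 has {a, b, c, d, e, g} and room 2 has {b, c, d, e}, leaving only f.
So period 6 reads: a f g c b d e.

a f g c b d e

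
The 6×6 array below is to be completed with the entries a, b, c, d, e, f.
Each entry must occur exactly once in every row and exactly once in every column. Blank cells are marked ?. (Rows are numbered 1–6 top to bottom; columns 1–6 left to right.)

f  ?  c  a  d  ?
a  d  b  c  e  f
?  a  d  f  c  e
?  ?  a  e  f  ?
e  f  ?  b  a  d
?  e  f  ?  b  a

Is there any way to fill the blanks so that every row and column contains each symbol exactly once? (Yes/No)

No

Row 5, column 3: row 5 together with column 3 already contain {a, b, c, d, e, f} — every symbol — so nothing can go there. The grid has no valid completion.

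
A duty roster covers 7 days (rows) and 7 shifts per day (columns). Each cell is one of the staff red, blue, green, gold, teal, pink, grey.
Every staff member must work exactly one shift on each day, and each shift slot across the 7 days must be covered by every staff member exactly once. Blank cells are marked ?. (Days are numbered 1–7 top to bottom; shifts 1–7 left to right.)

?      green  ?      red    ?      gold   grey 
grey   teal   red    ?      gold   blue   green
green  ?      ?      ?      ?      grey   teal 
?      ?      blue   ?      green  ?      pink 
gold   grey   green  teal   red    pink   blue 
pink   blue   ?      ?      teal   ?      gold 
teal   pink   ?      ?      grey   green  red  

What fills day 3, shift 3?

Day 1, shift 1: day 1 has {red, green, gold, grey} and shift 1 has {green, gold, teal, pink, grey}, leaving only blue.
Day 1, shift 5: day 1 has {red, blue, green, gold, grey} and shift 5 has {red, green, gold, teal, grey}, leaving only pink.
Day 1, shift 3: day 1 has {red, blue, green, gold, pink, grey} and shift 3 has {red, blue, green}, leaving only teal.
Day 2, shift 4: day 2 has {red, blue, green, gold, teal, grey} and shift 4 has {red, teal}, leaving only pink.
Day 3, shift 5: day 3 has {green, teal, grey} and shift 5 has {red, green, gold, teal, pink, grey}, leaving only blue.
Day 3, shift 4: day 3 has {blue, green, teal, grey} and shift 4 has {red, teal, pink}, leaving only gold.
Day 3 already has {blue, green, gold, teal, grey} and shift 3 already has {red, blue, green, teal}, so day 3, shift 3 must be pink.

pink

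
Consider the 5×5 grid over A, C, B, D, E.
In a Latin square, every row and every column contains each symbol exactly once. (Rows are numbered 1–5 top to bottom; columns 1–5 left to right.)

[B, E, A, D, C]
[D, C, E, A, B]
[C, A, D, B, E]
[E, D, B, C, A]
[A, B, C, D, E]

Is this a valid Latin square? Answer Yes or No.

Every row is a permutation, but column 4 contains D twice (at rows 1 and 5).

No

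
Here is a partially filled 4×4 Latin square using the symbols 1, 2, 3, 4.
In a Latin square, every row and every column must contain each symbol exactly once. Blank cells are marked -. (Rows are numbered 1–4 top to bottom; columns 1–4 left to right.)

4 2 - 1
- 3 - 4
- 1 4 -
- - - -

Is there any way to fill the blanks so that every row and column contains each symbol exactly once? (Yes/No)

Yes

No row or column among the givens repeats a symbol, and propagating forced cells runs into no contradiction.
One valid completion exists (for instance, 4 2 3 1 / 2 3 1 4 / 3 1 4 2 / 1 4 2 3).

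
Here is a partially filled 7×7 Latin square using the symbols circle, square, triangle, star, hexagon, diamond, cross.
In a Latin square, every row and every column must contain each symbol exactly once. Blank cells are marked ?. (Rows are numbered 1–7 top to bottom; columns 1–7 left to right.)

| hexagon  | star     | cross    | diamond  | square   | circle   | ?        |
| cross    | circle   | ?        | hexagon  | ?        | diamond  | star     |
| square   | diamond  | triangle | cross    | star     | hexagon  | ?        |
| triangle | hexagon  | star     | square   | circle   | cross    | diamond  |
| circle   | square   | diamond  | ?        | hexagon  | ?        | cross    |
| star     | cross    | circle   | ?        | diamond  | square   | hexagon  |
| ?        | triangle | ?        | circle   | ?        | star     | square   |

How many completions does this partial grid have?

1

Row 1, column 7: eliminating its row and column leaves {triangle}.
Row 2, column 3: eliminating its row and column leaves {square}.
Row 2, column 5: eliminating its row and column leaves {triangle}.
Row 3, column 7: eliminating its row and column leaves {circle}.
Row 5, column 4: eliminating its row and column leaves {triangle, star}.
Row 5, column 6: eliminating its row and column leaves {triangle}.
Row 6, column 4: eliminating its row and column leaves {triangle}.
Row 7, column 1: eliminating its row and column leaves {diamond}.
Row 7, column 3: eliminating its row and column leaves {hexagon}.
Row 7, column 5: eliminating its row and column leaves {cross}.
Only one assignment across all blanks avoids any row or column repeat, giving 1 completion.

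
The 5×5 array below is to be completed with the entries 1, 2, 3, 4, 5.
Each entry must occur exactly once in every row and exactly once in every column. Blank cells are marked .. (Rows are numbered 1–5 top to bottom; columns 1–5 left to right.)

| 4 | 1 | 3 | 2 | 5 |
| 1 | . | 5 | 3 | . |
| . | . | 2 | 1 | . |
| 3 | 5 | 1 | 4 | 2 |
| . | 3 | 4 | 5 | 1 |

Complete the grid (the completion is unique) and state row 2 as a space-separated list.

1 2 5 3 4

Row 2, column 5: row 2 has {1, 3, 5} and column 5 has {1, 2, 5}, leaving only 4.
Row 2, column 2: row 2 has {1, 3, 4, 5} and column 2 has {1, 3, 5}, leaving only 2.
So row 2 reads: 1 2 5 3 4.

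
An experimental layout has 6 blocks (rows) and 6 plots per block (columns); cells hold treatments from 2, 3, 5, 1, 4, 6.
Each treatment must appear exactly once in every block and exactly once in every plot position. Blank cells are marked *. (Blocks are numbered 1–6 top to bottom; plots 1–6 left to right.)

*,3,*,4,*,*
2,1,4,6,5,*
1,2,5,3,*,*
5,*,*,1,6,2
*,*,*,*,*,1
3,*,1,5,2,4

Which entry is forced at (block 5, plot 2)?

Block 1, plot 1: block 1 has {3, 4} and plot 1 has {2, 3, 5, 1}, leaving only 6.
Block 1, plot 3: block 1 has {3, 4, 6} and plot 3 has {5, 1, 4}, leaving only 2.
Block 1, plot 5: block 1 has {2, 3, 4, 6} and plot 5 has {2, 5, 6}, leaving only 1.
Block 1, plot 6: block 1 has {2, 3, 1, 4, 6} and plot 6 has {2, 1, 4}, leaving only 5.
Block 2, plot 6: block 2 has {2, 5, 1, 4, 6} and plot 6 has {2, 5, 1, 4}, leaving only 3.
Block 3, plot 5: block 3 has {2, 3, 5, 1} and plot 5 has {2, 5, 1, 6}, leaving only 4.
Block 3, plot 6: block 3 has {2, 3, 5, 1, 4} and plot 6 has {2, 3, 5, 1, 4}, leaving only 6.
Block 4, plot 2: block 4 has {2, 5, 1, 6} and plot 2 has {2, 3, 1}, leaving only 4.
Block 4, plot 3: block 4 has {2, 5, 1, 4, 6} and plot 3 has {2, 5, 1, 4}, leaving only 3.
Block 5, plot 1: block 5 has {1} and plot 1 has {2, 3, 5, 1, 6}, leaving only 4.
Block 5, plot 3: block 5 has {1, 4} and plot 3 has {2, 3, 5, 1, 4}, leaving only 6.
Block 5 already has {1, 4, 6} and plot 2 already has {2, 3, 1, 4}, so block 5, plot 2 must be 5.

5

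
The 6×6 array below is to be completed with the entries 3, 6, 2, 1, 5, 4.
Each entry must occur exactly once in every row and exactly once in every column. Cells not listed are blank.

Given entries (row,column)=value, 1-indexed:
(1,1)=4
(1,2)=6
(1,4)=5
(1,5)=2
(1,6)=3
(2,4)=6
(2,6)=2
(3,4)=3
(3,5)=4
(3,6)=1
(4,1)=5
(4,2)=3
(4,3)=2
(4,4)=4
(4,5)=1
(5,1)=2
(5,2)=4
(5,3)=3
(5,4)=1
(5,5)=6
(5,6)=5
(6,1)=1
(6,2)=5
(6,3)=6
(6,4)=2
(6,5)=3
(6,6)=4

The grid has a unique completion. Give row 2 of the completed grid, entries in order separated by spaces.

3 1 4 6 5 2

Row 2, column 1: row 2 has {6, 2} and column 1 has {2, 1, 5, 4}, leaving only 3.
Row 2, column 2: row 2 has {3, 6, 2} and column 2 has {3, 6, 5, 4}, leaving only 1.
Row 2, column 5: row 2 has {3, 6, 2, 1} and column 5 has {3, 6, 2, 1, 4}, leaving only 5.
Row 2, column 3: row 2 has {3, 6, 2, 1, 5} and column 3 has {3, 6, 2}, leaving only 4.
So row 2 reads: 3 1 4 6 5 2.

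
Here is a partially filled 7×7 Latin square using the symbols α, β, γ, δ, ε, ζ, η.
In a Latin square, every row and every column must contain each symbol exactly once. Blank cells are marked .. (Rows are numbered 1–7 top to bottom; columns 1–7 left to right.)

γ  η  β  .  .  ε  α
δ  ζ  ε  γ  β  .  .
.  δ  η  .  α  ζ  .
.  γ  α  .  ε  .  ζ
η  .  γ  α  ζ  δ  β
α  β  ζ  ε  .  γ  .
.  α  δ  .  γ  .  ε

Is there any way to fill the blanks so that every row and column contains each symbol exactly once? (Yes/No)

Yes

No row or column among the givens repeats a symbol, and propagating forced cells runs into no contradiction.
One valid completion exists (for instance, γ η β ζ δ ε α / δ ζ ε γ β α η / ε δ η β α ζ γ / β γ α δ ε η ζ / η ε γ α ζ δ β / α β ζ ε η γ δ / ζ α δ η γ β ε).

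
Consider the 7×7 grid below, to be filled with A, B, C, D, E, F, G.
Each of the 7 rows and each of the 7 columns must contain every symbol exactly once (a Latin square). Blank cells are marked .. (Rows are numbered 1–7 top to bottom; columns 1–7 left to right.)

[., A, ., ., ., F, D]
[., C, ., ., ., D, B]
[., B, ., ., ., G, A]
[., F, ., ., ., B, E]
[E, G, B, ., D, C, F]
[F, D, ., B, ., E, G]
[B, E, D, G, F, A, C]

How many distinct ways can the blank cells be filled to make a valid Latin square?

Row 1, column 1: eliminating its row and column leaves {C, G}.
Row 1, column 3: eliminating its row and column leaves {C, E, G}.
Row 1, column 4: eliminating its row and column leaves {C, E}.
Row 1, column 5: eliminating its row and column leaves {B, C, E, G}.
Row 2, column 1: eliminating its row and column leaves {A, G}.
Row 2, column 3: eliminating its row and column leaves {A, E, F, G}.
Row 2, column 4: eliminating its row and column leaves {A, E, F}.
Row 2, column 5: eliminating its row and column leaves {A, E, G}.
Row 3, column 1: eliminating its row and column leaves {C, D}.
Row 3, column 3: eliminating its row and column leaves {C, E, F}.
Row 3, column 4: eliminating its row and column leaves {C, D, E, F}.
Row 3, column 5: eliminating its row and column leaves {C, E}.
Row 4, column 1: eliminating its row and column leaves {A, C, D, G}.
Row 4, column 3: eliminating its row and column leaves {A, C, G}.
Row 4, column 4: eliminating its row and column leaves {A, C, D}.
Row 4, column 5: eliminating its row and column leaves {A, C, G}.
Row 5, column 4: eliminating its row and column leaves {A}.
Row 6, column 3: eliminating its row and column leaves {A, C}.
Row 6, column 5: eliminating its row and column leaves {A, C}.
Enumerating the assignments across these blanks that avoid any row or column repeat gives 7 completions.

7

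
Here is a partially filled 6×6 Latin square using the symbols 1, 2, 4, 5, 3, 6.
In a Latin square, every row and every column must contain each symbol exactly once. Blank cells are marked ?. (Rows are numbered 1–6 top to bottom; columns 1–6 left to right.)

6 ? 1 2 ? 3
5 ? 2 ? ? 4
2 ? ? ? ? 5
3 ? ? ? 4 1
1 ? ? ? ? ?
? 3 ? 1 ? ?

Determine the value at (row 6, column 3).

5

Row 1, column 5: row 1 has {1, 2, 3, 6} and column 5 has {4}, leaving only 5.
Row 1, column 2: row 1 has {1, 2, 5, 3, 6} and column 2 has {3}, leaving only 4.
Row 6, column 1: row 6 has {1, 3} and column 1 has {1, 2, 5, 3, 6}, leaving only 4.
Row 6, column 3 is narrowed to {5, 6}.
If it were 6, then row 3, column 2 would be left with no valid symbol.
So row 6, column 3 must be 5.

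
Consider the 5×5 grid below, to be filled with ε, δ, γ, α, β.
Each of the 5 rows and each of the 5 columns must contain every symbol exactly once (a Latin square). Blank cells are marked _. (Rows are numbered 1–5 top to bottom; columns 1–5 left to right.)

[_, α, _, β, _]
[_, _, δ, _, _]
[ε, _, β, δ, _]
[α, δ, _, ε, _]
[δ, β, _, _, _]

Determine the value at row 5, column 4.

γ

Row 1, column 1: row 1 has {α, β} and column 1 has {ε, δ, α}, leaving only γ.
Row 1, column 3: row 1 has {γ, α, β} and column 3 has {δ, β}, leaving only ε.
Row 1, column 5: row 1 has {ε, γ, α, β} and column 5 has {}, leaving only δ.
Row 2, column 1: row 2 has {δ} and column 1 has {ε, δ, γ, α}, leaving only β.
Row 3, column 2: row 3 has {ε, δ, β} and column 2 has {δ, α, β}, leaving only γ.
Row 2, column 2: row 2 has {δ, β} and column 2 has {δ, γ, α, β}, leaving only ε.
Row 3, column 5: row 3 has {ε, δ, γ, β} and column 5 has {δ}, leaving only α.
Row 2, column 5: row 2 has {ε, δ, β} and column 5 has {δ, α}, leaving only γ.
Row 2, column 4: row 2 has {ε, δ, γ, β} and column 4 has {ε, δ, β}, leaving only α.
Row 5 already has {δ, β} and column 4 already has {ε, δ, α, β}, so row 5, column 4 must be γ.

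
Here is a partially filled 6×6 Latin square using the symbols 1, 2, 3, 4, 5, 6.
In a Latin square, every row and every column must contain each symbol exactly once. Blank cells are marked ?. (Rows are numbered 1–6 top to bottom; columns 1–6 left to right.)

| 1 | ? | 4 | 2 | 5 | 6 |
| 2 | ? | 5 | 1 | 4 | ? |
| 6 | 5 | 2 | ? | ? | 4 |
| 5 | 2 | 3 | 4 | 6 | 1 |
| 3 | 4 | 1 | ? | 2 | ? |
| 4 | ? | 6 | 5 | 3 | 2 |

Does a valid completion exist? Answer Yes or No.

Yes

No row or column among the givens repeats a symbol, and propagating forced cells runs into no contradiction.
One valid completion exists (for instance, 1 3 4 2 5 6 / 2 6 5 1 4 3 / 6 5 2 3 1 4 / 5 2 3 4 6 1 / 3 4 1 6 2 5 / 4 1 6 5 3 2).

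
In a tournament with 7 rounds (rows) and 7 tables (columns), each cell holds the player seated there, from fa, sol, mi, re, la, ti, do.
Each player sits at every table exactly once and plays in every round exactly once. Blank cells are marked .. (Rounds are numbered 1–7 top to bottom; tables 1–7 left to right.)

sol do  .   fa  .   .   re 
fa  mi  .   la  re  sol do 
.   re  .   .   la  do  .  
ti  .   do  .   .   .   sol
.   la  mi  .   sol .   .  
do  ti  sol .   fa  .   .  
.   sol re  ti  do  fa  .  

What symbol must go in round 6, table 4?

Round 2, table 3: round 2 has {fa, sol, mi, re, la, do} and table 3 has {sol, mi, re, do}, leaving only ti.
Round 1, table 3: round 1 has {fa, sol, re, do} and table 3 has {sol, mi, re, ti, do}, leaving only la.
Round 3, table 1: round 3 has {re, la, do} and table 1 has {fa, sol, ti, do}, leaving only mi.
Round 3, table 3: round 3 has {mi, re, la, do} and table 3 has {sol, mi, re, la, ti, do}, leaving only fa.
Round 3, table 4: round 3 has {fa, mi, re, la, do} and table 4 has {fa, la, ti}, leaving only sol.
Round 3, table 7: round 3 has {fa, sol, mi, re, la, do} and table 7 has {sol, re, do}, leaving only ti.
Round 4, table 2: round 4 has {sol, ti, do} and table 2 has {sol, mi, re, la, ti, do}, leaving only fa.
Round 4, table 5: round 4 has {fa, sol, ti, do} and table 5 has {fa, sol, re, la, do}, leaving only mi.
Round 1, table 5: round 1 has {fa, sol, re, la, do} and table 5 has {fa, sol, mi, re, la, do}, leaving only ti.
Round 1, table 6: round 1 has {fa, sol, re, la, ti, do} and table 6 has {fa, sol, do}, leaving only mi.
Round 4, table 4: round 4 has {fa, sol, mi, ti, do} and table 4 has {fa, sol, la, ti}, leaving only re.
Round 6 already has {fa, sol, ti, do} and table 4 already has {fa, sol, re, la, ti}, so round 6, table 4 must be mi.

mi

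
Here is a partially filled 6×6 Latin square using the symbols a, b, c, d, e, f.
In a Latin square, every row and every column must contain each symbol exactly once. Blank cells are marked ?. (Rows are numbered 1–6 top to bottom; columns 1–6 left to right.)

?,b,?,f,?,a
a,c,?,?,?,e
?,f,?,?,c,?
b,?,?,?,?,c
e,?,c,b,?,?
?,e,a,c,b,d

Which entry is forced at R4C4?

Row 2, column 4: row 2 has {a, c, e} and column 4 has {b, c, f}, leaving only d.
Row 2, column 5: row 2 has {a, c, d, e} and column 5 has {b, c}, leaving only f.
Row 2, column 3: row 2 has {a, c, d, e, f} and column 3 has {a, c}, leaving only b.
Row 3, column 1: row 3 has {c, f} and column 1 has {a, b, e}, leaving only d.
Row 1, column 1: row 1 has {a, b, f} and column 1 has {a, b, d, e}, leaving only c.
Row 3, column 3: row 3 has {c, d, f} and column 3 has {a, b, c}, leaving only e.
Row 1, column 3: row 1 has {a, b, c, f} and column 3 has {a, b, c, e}, leaving only d.
Row 1, column 5: row 1 has {a, b, c, d, f} and column 5 has {b, c, f}, leaving only e.
Row 3, column 4: row 3 has {c, d, e, f} and column 4 has {b, c, d, f}, leaving only a.
Row 4 already has {b, c} and column 4 already has {a, b, c, d, f}, so row 4, column 4 must be e.

e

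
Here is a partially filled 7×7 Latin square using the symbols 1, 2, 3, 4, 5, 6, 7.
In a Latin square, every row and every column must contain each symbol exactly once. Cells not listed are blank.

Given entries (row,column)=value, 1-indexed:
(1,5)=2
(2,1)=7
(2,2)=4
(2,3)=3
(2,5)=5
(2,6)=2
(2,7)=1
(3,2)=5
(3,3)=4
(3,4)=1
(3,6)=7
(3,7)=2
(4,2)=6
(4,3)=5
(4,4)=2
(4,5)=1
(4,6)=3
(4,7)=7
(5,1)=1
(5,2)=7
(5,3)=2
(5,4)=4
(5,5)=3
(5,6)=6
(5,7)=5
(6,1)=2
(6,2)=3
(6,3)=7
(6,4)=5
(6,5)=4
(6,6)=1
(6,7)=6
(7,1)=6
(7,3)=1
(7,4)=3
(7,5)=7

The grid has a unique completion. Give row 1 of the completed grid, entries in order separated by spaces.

Row 1, column 2: row 1 has {2} and column 2 has {3, 4, 5, 6, 7}, leaving only 1.
Row 1, column 3: row 1 has {1, 2} and column 3 has {1, 2, 3, 4, 5, 7}, leaving only 6.
Row 1, column 4: row 1 has {1, 2, 6} and column 4 has {1, 2, 3, 4, 5}, leaving only 7.
Row 2, column 4: row 2 has {1, 2, 3, 4, 5, 7} and column 4 has {1, 2, 3, 4, 5, 7}, leaving only 6.
Row 3, column 1: row 3 has {1, 2, 4, 5, 7} and column 1 has {1, 2, 6, 7}, leaving only 3.
Row 3, column 5: row 3 has {1, 2, 3, 4, 5, 7} and column 5 has {1, 2, 3, 4, 5, 7}, leaving only 6.
Row 4, column 1: row 4 has {1, 2, 3, 5, 6, 7} and column 1 has {1, 2, 3, 6, 7}, leaving only 4.
Row 1, column 1: row 1 has {1, 2, 6, 7} and column 1 has {1, 2, 3, 4, 6, 7}, leaving only 5.
Row 1, column 6: row 1 has {1, 2, 5, 6, 7} and column 6 has {1, 2, 3, 6, 7}, leaving only 4.
Row 1, column 7: row 1 has {1, 2, 4, 5, 6, 7} and column 7 has {1, 2, 5, 6, 7}, leaving only 3.
So row 1 reads: 5 1 6 7 2 4 3.

5 1 6 7 2 4 3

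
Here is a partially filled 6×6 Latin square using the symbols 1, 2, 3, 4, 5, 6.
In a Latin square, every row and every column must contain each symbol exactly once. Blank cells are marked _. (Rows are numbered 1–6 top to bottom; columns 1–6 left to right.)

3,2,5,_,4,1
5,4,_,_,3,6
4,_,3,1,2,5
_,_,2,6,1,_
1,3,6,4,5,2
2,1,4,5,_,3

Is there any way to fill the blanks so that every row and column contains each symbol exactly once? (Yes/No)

No

Row 1, column 4: row 1 together with column 4 already contain {1, 2, 3, 4, 5, 6} — every symbol — so nothing can go there. The grid has no valid completion.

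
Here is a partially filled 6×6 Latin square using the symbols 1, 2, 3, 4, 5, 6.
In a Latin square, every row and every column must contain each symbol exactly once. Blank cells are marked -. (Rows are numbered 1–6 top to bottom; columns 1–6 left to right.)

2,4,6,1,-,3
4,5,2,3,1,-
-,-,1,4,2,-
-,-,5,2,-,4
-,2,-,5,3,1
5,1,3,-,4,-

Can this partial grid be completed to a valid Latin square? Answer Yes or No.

No row or column among the givens repeats a symbol, and propagating forced cells runs into no contradiction.
One valid completion exists (for instance, 2 4 6 1 5 3 / 4 5 2 3 1 6 / 3 6 1 4 2 5 / 1 3 5 2 6 4 / 6 2 4 5 3 1 / 5 1 3 6 4 2).

Yes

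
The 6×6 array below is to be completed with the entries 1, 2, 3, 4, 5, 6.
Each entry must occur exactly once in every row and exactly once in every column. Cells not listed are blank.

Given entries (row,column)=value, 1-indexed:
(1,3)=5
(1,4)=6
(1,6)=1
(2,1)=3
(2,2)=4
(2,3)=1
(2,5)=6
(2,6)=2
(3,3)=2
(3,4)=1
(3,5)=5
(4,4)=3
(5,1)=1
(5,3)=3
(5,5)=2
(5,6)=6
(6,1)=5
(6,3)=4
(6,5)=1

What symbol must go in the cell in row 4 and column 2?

1

Row 2, column 4: row 2 has {1, 2, 3, 4, 6} and column 4 has {1, 3, 6}, leaving only 5.
Row 4, column 3: row 4 has {3} and column 3 has {1, 2, 3, 4, 5}, leaving only 6.
Row 4, column 5: row 4 has {3, 6} and column 5 has {1, 2, 5, 6}, leaving only 4.
Row 1, column 5: row 1 has {1, 5, 6} and column 5 has {1, 2, 4, 5, 6}, leaving only 3.
Row 1, column 2: row 1 has {1, 3, 5, 6} and column 2 has {4}, leaving only 2.
Row 1, column 1: row 1 has {1, 2, 3, 5, 6} and column 1 has {1, 3, 5}, leaving only 4.
Row 3, column 1: row 3 has {1, 2, 5} and column 1 has {1, 3, 4, 5}, leaving only 6.
Row 3, column 2: row 3 has {1, 2, 5, 6} and column 2 has {2, 4}, leaving only 3.
Row 3, column 6: row 3 has {1, 2, 3, 5, 6} and column 6 has {1, 2, 6}, leaving only 4.
Row 4, column 1: row 4 has {3, 4, 6} and column 1 has {1, 3, 4, 5, 6}, leaving only 2.
Row 4, column 6: row 4 has {2, 3, 4, 6} and column 6 has {1, 2, 4, 6}, leaving only 5.
Row 4 already has {2, 3, 4, 5, 6} and column 2 already has {2, 3, 4}, so row 4, column 2 must be 1.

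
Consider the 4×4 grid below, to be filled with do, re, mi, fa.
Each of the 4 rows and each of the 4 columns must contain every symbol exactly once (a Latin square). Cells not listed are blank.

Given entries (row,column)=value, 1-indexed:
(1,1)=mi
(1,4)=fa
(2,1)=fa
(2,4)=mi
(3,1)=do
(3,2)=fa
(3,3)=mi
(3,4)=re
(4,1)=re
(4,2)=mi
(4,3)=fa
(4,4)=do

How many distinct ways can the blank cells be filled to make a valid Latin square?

Row 1, column 2: eliminating its row and column leaves {do, re}.
Row 1, column 3: eliminating its row and column leaves {do, re}.
Row 2, column 2: eliminating its row and column leaves {do, re}.
Row 2, column 3: eliminating its row and column leaves {do, re}.
Enumerating the assignments across these blanks that avoid any row or column repeat gives 2 completions.

2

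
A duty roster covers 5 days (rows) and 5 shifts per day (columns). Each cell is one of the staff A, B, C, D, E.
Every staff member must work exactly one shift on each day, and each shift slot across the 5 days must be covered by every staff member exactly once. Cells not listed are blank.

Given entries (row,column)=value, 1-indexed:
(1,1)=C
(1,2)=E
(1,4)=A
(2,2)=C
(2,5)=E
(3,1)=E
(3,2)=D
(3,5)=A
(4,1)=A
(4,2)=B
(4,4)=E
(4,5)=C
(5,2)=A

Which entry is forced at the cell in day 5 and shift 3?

Day 4, shift 3: day 4 has {A, B, C, E} and shift 3 has {}, leaving only D.
Day 1, shift 3: day 1 has {A, C, E} and shift 3 has {D}, leaving only B.
Day 1, shift 5: day 1 has {A, B, C, E} and shift 5 has {A, C, E}, leaving only D.
Day 2, shift 3: day 2 has {C, E} and shift 3 has {B, D}, leaving only A.
Day 3, shift 3: day 3 has {A, D, E} and shift 3 has {A, B, D}, leaving only C.
Day 5 already has {A} and shift 3 already has {A, B, C, D}, so day 5, shift 3 must be E.

E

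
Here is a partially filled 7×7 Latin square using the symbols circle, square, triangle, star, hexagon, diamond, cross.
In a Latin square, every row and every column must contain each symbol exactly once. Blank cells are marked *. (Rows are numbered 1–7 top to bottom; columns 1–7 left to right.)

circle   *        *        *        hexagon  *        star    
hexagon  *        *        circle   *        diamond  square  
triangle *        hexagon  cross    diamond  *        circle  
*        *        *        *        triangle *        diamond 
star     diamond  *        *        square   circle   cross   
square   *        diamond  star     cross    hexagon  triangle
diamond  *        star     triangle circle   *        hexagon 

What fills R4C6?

Row 2, column 5: row 2 has {circle, square, hexagon, diamond} and column 5 has {circle, square, triangle, hexagon, diamond, cross}, leaving only star.
Row 4, column 1: row 4 has {triangle, diamond} and column 1 has {circle, square, triangle, star, hexagon, diamond}, leaving only cross.
Row 5, column 3: row 5 has {circle, square, star, diamond, cross} and column 3 has {star, hexagon, diamond}, leaving only triangle.
Row 2, column 3: row 2 has {circle, square, star, hexagon, diamond} and column 3 has {triangle, star, hexagon, diamond}, leaving only cross.
Row 1, column 3: row 1 has {circle, star, hexagon} and column 3 has {triangle, star, hexagon, diamond, cross}, leaving only square.
Row 1, column 4: row 1 has {circle, square, star, hexagon} and column 4 has {circle, triangle, star, cross}, leaving only diamond.
Row 2, column 2: row 2 has {circle, square, star, hexagon, diamond, cross} and column 2 has {diamond}, leaving only triangle.
Row 1, column 2: row 1 has {circle, square, star, hexagon, diamond} and column 2 has {triangle, diamond}, leaving only cross.
Row 1, column 6: row 1 has {circle, square, star, hexagon, diamond, cross} and column 6 has {circle, hexagon, diamond}, leaving only triangle.
Row 4, column 3: row 4 has {triangle, diamond, cross} and column 3 has {square, triangle, star, hexagon, diamond, cross}, leaving only circle.
Row 5, column 4: row 5 has {circle, square, triangle, star, diamond, cross} and column 4 has {circle, triangle, star, diamond, cross}, leaving only hexagon.
Row 4, column 4: row 4 has {circle, triangle, diamond, cross} and column 4 has {circle, triangle, star, hexagon, diamond, cross}, leaving only square.
Row 4 already has {circle, square, triangle, diamond, cross} and column 6 already has {circle, triangle, hexagon, diamond}, so row 4, column 6 must be star.

star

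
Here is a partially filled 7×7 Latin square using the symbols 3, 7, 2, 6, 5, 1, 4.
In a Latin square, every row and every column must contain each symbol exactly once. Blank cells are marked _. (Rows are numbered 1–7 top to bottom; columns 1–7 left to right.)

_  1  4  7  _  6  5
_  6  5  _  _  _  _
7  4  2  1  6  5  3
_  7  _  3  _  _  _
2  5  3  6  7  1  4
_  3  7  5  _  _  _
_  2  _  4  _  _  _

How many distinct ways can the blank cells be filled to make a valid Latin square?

8

Row 1, column 1: eliminating its row and column leaves {3}.
Row 1, column 5: eliminating its row and column leaves {3, 2}.
Row 2, column 1: eliminating its row and column leaves {3, 1, 4}.
Row 2, column 4: eliminating its row and column leaves {2}.
Row 2, column 5: eliminating its row and column leaves {3, 2, 1, 4}.
Row 2, column 6: eliminating its row and column leaves {3, 7, 2, 4}.
Row 2, column 7: eliminating its row and column leaves {7, 2, 1}.
Row 4, column 1: eliminating its row and column leaves {6, 5, 1, 4}.
Row 4, column 3: eliminating its row and column leaves {6, 1}.
Row 4, column 5: eliminating its row and column leaves {2, 5, 1, 4}.
Row 4, column 6: eliminating its row and column leaves {2, 4}.
Row 4, column 7: eliminating its row and column leaves {2, 6, 1}.
Row 6, column 1: eliminating its row and column leaves {6, 1, 4}.
Row 6, column 5: eliminating its row and column leaves {2, 1, 4}.
Row 6, column 6: eliminating its row and column leaves {2, 4}.
Row 6, column 7: eliminating its row and column leaves {2, 6, 1}.
Row 7, column 1: eliminating its row and column leaves {3, 6, 5, 1}.
Row 7, column 3: eliminating its row and column leaves {6, 1}.
Row 7, column 5: eliminating its row and column leaves {3, 5, 1}.
Row 7, column 6: eliminating its row and column leaves {3, 7}.
Row 7, column 7: eliminating its row and column leaves {7, 6, 1}.
Enumerating the assignments across these blanks that avoid any row or column repeat gives 8 completions.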